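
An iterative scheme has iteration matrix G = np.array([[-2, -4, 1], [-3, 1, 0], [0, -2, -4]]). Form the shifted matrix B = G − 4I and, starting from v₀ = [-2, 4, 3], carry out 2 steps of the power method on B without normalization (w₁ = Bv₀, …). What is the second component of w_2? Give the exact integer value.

B = G − 4I has rows (-6, -4, 1); (-3, -3, 0); (0, -2, -8)
w1 = Bv₀ = ((-6)·(-2) + (-4)·4 + 1·3; (-3)·(-2) + (-3)·4 + 0·3; 0·(-2) + (-2)·4 + (-8)·3) = (-1, -6, -32)
w2 = Bw1 = ((-6)·(-1) + (-4)·(-6) + 1·(-32); (-3)·(-1) + (-3)·(-6) + 0·(-32); 0·(-1) + (-2)·(-6) + (-8)·(-32)) = (-2, 21, 268)
Requested component of w2: 21

21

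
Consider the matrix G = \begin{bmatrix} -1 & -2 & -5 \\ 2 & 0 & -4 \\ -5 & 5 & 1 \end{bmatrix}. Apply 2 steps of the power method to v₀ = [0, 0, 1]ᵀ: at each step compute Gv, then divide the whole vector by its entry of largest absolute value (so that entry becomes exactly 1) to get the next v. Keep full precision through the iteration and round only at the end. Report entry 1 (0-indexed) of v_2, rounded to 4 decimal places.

Gv0 = (-5.00000, -4.00000, 1.00000); divide by -5.00000 → v1 = (1.00000, 0.80000, -0.20000)
Gv1 = (-1.60000, 2.80000, -1.20000); divide by 2.80000 → v2 = (-0.57143, 1.00000, -0.42857)
Requested entry of v2: -14/-14 = 1.0000

1.0000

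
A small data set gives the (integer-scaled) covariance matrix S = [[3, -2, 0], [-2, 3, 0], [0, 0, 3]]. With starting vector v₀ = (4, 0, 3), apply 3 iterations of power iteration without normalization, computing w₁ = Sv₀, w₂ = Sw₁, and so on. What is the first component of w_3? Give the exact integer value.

252

w1 = Sv₀ = (3·4 + (-2)·0 + 0·3; (-2)·4 + 3·0 + 0·3; 0·4 + 0·0 + 3·3) = (12, -8, 9)
w2 = Sw1 = (3·12 + (-2)·(-8) + 0·9; (-2)·12 + 3·(-8) + 0·9; 0·12 + 0·(-8) + 3·9) = (52, -48, 27)
w3 = Sw2 = (252, -248, 81)
The requested component of w3 is 252.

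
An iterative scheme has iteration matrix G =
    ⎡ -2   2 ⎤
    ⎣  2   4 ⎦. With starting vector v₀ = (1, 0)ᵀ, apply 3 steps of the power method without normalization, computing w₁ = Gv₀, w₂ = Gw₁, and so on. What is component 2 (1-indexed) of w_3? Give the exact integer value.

w1 = Gv₀ = ((-2)·1 + 2·0; 2·1 + 4·0) = (-2, 2)
w2 = Gw1 = ((-2)·(-2) + 2·2; 2·(-2) + 4·2) = (8, 4)
w3 = Gw2 = (-8, 32)
The requested component of w3 is 32.

32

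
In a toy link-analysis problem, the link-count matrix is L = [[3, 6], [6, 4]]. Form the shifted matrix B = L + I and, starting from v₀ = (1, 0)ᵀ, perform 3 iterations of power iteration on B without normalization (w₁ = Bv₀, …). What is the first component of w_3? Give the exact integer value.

B = L + I has rows (4, 6); (6, 5)
w1 = Bv₀ = (4, 6)
w2 = Bw1 = (52, 54)
w3 = Bw2 = (532, 582)
Requested component of w3: 532

532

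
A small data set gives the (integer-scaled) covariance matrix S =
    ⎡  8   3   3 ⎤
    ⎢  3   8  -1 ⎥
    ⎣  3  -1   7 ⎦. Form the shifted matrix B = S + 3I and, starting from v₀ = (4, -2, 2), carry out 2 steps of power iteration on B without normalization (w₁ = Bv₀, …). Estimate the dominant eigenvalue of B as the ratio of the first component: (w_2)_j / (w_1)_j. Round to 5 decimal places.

B = S + 3I has rows (11, 3, 3); (3, 11, -1); (3, -1, 10)
w1 = Bv₀ = (11·4 + 3·(-2) + 3·2; 3·4 + 11·(-2) + (-1)·2; 3·4 + (-1)·(-2) + 10·2) = (44, -12, 34)
w2 = Bw1 = (11·44 + 3·(-12) + 3·34; 3·44 + 11·(-12) + (-1)·34; 3·44 + (-1)·(-12) + 10·34) = (550, -34, 484)
Ratio: 550/44 = 12.50000

12.50000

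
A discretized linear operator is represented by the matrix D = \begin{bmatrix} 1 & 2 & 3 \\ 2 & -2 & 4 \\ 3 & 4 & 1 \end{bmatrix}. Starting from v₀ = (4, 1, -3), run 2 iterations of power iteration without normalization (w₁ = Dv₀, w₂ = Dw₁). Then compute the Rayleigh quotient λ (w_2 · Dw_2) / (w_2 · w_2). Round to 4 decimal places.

λ ≈ -2.8442

w1 = Dv₀ = (1·4 + 2·1 + 3·(-3); 2·4 + (-2)·1 + 4·(-3); 3·4 + 4·1 + 1·(-3)) = (-3, -6, 13)
w2 = Dw1 = (1·(-3) + 2·(-6) + 3·13; 2·(-3) + (-2)·(-6) + 4·13; 3·(-3) + 4·(-6) + 1·13) = (24, 58, -20)
Dw2 = (80, -148, 284)
w2·Dw2 = 24·80 + 58·(-148) + (-20)·284 = -12344; w2·w2 = 24·24 + 58·58 + (-20)·(-20) = 4340
λ ≈ -12344/4340 = -2.8442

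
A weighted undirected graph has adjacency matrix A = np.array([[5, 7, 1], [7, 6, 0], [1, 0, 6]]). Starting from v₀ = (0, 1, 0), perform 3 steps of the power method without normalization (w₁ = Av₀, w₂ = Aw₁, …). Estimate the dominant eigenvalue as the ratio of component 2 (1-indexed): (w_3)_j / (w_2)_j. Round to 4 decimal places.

w1 = Av₀ = (7, 6, 0)
w2 = Aw1 = (77, 85, 7)
w3 = Aw2 = (987, 1049, 119)
Ratio at component: 1049 / 85 = 12.3412

λ ≈ 12.3412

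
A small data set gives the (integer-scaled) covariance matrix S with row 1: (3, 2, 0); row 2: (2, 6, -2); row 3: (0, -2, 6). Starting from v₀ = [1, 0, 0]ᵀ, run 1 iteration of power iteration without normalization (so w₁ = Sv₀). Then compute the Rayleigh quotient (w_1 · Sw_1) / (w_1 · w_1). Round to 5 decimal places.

w1 = Sv₀ = (3·1 + 2·0 + 0·0; 2·1 + 6·0 + (-2)·0; 0·1 + (-2)·0 + 6·0) = (3, 2, 0)
Sw1 = (13, 18, -4)
w1·Sw1 = 3·13 + 2·18 + 0·(-4) = 75; w1·w1 = 3·3 + 2·2 + 0·0 = 13
λ ≈ 75/13 = 5.76923

5.76923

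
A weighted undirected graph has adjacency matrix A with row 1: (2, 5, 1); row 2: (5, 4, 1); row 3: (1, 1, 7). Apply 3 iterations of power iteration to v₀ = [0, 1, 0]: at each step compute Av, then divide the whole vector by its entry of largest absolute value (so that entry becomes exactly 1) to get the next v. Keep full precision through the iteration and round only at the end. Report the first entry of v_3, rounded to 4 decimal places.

Av0 = (5.00000, 4.00000, 1.00000); divide by 5.00000 → v1 = (1.00000, 0.80000, 0.20000)
Av1 = (6.20000, 8.40000, 3.20000); divide by 8.40000 → v2 = (0.73810, 1.00000, 0.38095)
Av2 = (6.85714, 8.07143, 4.40476); divide by 8.07143 → v3 = (0.84956, 1.00000, 0.54572)
Requested entry of v3: 288/339 = 0.8496

0.8496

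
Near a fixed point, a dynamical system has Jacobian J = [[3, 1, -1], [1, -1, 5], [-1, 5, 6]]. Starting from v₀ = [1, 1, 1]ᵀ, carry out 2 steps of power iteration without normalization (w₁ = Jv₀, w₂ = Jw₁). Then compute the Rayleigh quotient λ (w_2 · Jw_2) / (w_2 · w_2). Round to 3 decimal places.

8.533

w1 = Jv₀ = (3·1 + 1·1 + (-1)·1; 1·1 + (-1)·1 + 5·1; (-1)·1 + 5·1 + 6·1) = (3, 5, 10)
w2 = Jw1 = (3·3 + 1·5 + (-1)·10; 1·3 + (-1)·5 + 5·10; (-1)·3 + 5·5 + 6·10) = (4, 48, 82)
Jw2 = (-22, 366, 728)
w2·Jw2 = 4·(-22) + 48·366 + 82·728 = 77176; w2·w2 = 4·4 + 48·48 + 82·82 = 9044
λ ≈ 77176/9044 = 8.533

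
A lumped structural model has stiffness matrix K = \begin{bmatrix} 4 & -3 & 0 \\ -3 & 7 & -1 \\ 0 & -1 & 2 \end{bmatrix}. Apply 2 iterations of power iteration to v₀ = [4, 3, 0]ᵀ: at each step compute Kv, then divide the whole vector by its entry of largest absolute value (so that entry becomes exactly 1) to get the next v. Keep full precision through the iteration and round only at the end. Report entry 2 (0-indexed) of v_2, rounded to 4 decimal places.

Kv0 = (7.00000, 9.00000, -3.00000); divide by 9.00000 → v1 = (0.77778, 1.00000, -0.33333)
Kv1 = (0.11111, 5.00000, -1.66667); divide by 5.00000 → v2 = (0.02222, 1.00000, -0.33333)
Requested entry of v2: -15/45 = -0.3333

-0.3333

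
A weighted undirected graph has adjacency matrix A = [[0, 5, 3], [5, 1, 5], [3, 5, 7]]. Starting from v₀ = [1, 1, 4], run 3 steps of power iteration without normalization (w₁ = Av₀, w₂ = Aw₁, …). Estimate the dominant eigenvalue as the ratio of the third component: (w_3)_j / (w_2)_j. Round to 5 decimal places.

12.00924

w1 = Av₀ = (17, 26, 36)
w2 = Aw1 = (238, 291, 433)
w3 = Aw2 = (2754, 3646, 5200)
Ratio at component: 5200 / 433 = 12.00924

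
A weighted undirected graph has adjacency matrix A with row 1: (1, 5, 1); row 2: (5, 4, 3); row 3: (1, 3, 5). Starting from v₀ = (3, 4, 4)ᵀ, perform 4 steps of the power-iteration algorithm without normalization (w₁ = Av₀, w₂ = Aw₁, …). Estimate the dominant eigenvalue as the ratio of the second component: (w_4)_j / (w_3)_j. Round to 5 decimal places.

w1 = Av₀ = (1·3 + 5·4 + 1·4; 5·3 + 4·4 + 3·4; 1·3 + 3·4 + 5·4) = (27, 43, 35)
w2 = Aw1 = (1·27 + 5·43 + 1·35; 5·27 + 4·43 + 3·35; 1·27 + 3·43 + 5·35) = (277, 412, 331)
w3 = Aw2 = (2668, 4026, 3168)
w4 = Aw3 = (25966, 38948, 30586)
Ratio at component: 38948 / 4026 = 9.67412

λ ≈ 9.67412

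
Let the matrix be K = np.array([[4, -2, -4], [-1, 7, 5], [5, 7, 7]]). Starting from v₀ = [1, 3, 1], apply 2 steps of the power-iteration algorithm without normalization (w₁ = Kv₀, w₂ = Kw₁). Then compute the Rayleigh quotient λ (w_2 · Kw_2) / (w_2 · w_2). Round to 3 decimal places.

w1 = Kv₀ = (4·1 + (-2)·3 + (-4)·1; (-1)·1 + 7·3 + 5·1; 5·1 + 7·3 + 7·1) = (-6, 25, 33)
w2 = Kw1 = (4·(-6) + (-2)·25 + (-4)·33; (-1)·(-6) + 7·25 + 5·33; 5·(-6) + 7·25 + 7·33) = (-206, 346, 376)
Kw2 = (-3020, 4508, 4024)
w2·Kw2 = (-206)·(-3020) + 346·4508 + 376·4024 = 3694912; w2·w2 = (-206)·(-206) + 346·346 + 376·376 = 303528
λ ≈ 3694912/303528 = 12.173

12.173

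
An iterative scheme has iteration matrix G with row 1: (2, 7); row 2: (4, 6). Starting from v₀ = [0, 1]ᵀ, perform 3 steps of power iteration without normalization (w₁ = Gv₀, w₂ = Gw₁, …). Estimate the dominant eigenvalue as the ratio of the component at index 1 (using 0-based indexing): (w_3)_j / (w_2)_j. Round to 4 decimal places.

λ ≈ 9.5000

w1 = Gv₀ = (2·0 + 7·1; 4·0 + 6·1) = (7, 6)
w2 = Gw1 = (2·7 + 7·6; 4·7 + 6·6) = (56, 64)
w3 = Gw2 = (560, 608)
Ratio at component: 608 / 64 = 9.5000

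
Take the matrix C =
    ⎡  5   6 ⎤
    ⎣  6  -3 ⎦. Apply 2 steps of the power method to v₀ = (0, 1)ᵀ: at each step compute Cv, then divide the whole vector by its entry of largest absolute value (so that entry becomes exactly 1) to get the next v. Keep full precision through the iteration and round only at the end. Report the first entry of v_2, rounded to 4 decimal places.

0.2667

Cv0 = (6.00000, -3.00000); divide by 6.00000 → v1 = (1.00000, -0.50000)
Cv1 = (2.00000, 7.50000); divide by 7.50000 → v2 = (0.26667, 1.00000)
Requested entry of v2: 12/45 = 0.2667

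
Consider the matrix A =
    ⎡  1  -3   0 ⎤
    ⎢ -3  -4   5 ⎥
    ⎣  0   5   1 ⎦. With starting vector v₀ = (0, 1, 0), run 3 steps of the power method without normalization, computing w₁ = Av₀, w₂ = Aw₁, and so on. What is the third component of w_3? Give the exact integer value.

w1 = Av₀ = (1·0 + (-3)·1 + 0·0; (-3)·0 + (-4)·1 + 5·0; 0·0 + 5·1 + 1·0) = (-3, -4, 5)
w2 = Aw1 = (1·(-3) + (-3)·(-4) + 0·5; (-3)·(-3) + (-4)·(-4) + 5·5; 0·(-3) + 5·(-4) + 1·5) = (9, 50, -15)
w3 = Aw2 = (-141, -302, 235)
The requested component of w3 is 235.

235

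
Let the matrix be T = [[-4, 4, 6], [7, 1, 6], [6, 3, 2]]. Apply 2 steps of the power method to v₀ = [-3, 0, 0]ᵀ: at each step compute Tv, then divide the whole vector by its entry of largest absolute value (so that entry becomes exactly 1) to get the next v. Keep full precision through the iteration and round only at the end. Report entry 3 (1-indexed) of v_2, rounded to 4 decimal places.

0.1125

Tv0 = (12.00000, -21.00000, -18.00000); divide by -21.00000 → v1 = (-0.57143, 1.00000, 0.85714)
Tv1 = (11.42857, 2.14286, 1.28571); divide by 11.42857 → v2 = (1.00000, 0.18750, 0.11250)
Requested entry of v2: -27/-240 = 0.1125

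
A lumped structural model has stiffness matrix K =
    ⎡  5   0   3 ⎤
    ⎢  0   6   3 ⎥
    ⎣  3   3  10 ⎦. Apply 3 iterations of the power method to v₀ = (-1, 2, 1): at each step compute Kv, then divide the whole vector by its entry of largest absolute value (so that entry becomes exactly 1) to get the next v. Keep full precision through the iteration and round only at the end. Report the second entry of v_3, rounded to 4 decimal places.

Kv0 = (-2.00000, 15.00000, 13.00000); divide by 15.00000 → v1 = (-0.13333, 1.00000, 0.86667)
Kv1 = (1.93333, 8.60000, 11.26667); divide by 11.26667 → v2 = (0.17160, 0.76331, 1.00000)
Kv2 = (3.85799, 7.57988, 12.80473); divide by 12.80473 → v3 = (0.30129, 0.59196, 1.00000)
Requested entry of v3: 1281/2164 = 0.5920

0.5920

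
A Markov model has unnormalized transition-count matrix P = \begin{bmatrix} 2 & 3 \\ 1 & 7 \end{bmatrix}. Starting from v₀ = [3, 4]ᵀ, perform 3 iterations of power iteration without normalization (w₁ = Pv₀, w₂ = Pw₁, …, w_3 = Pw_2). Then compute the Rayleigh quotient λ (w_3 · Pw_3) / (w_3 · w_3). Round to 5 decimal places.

w1 = Pv₀ = (18, 31)
w2 = Pw1 = (129, 235)
w3 = Pw2 = (963, 1774)
Pw3 = (7248, 13381)
w3·Pw3 = 963·7248 + 1774·13381 = 30717718; w3·w3 = 963·963 + 1774·1774 = 4074445
λ ≈ 30717718/4074445 = 7.53912

7.53912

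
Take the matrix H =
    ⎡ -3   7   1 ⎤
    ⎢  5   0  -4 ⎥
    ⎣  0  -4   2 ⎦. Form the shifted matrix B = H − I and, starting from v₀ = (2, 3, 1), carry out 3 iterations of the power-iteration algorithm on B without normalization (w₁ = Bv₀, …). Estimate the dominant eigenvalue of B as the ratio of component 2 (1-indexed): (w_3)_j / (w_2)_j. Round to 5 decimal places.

-2.24324

B = H − I has rows (-4, 7, 1); (5, -1, -4); (0, -4, 1)
w1 = Bv₀ = (14, 3, -11)
w2 = Bw1 = (-46, 111, -23)
w3 = Bw2 = (938, -249, -467)
Ratio: -249/111 = -2.24324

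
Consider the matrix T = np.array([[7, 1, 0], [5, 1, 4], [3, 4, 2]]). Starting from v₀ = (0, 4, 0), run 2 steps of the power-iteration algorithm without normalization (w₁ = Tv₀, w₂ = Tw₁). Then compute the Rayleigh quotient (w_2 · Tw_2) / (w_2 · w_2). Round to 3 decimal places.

λ ≈ 7.035

w1 = Tv₀ = (4, 4, 16)
w2 = Tw1 = (32, 88, 60)
Tw2 = (312, 488, 568)
w2·Tw2 = 32·312 + 88·488 + 60·568 = 87008; w2·w2 = 32·32 + 88·88 + 60·60 = 12368
λ ≈ 87008/12368 = 7.035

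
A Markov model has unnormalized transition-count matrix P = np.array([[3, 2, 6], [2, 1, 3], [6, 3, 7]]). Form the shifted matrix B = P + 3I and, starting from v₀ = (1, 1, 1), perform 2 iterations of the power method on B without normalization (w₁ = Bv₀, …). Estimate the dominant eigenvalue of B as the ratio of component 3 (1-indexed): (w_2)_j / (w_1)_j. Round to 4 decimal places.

B = P + 3I has rows (6, 2, 6); (2, 4, 3); (6, 3, 10)
w1 = Bv₀ = (14, 9, 19)
w2 = Bw1 = (216, 121, 301)
Ratio: 301/19 = 15.8421

15.8421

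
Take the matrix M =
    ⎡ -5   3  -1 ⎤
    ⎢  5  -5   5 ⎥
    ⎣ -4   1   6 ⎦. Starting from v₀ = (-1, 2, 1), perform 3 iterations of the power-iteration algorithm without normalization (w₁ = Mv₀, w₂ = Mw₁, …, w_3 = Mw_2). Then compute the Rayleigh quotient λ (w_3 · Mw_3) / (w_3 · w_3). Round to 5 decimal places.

w1 = Mv₀ = ((-5)·(-1) + 3·2 + (-1)·1; 5·(-1) + (-5)·2 + 5·1; (-4)·(-1) + 1·2 + 6·1) = (10, -10, 12)
w2 = Mw1 = ((-5)·10 + 3·(-10) + (-1)·12; 5·10 + (-5)·(-10) + 5·12; (-4)·10 + 1·(-10) + 6·12) = (-92, 160, 22)
w3 = Mw2 = (918, -1150, 660)
Mw3 = (-8700, 13640, -862)
w3·Mw3 = 918·(-8700) + (-1150)·13640 + 660·(-862) = -24241520; w3·w3 = 918·918 + (-1150)·(-1150) + 660·660 = 2600824
λ ≈ -24241520/2600824 = -9.32071

-9.32071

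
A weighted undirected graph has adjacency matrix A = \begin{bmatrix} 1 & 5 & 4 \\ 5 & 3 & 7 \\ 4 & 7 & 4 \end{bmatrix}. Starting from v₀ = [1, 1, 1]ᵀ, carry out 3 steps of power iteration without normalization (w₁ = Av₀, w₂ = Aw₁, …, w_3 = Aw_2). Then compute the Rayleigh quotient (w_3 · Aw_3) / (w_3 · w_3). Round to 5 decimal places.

w1 = Av₀ = (1·1 + 5·1 + 4·1; 5·1 + 3·1 + 7·1; 4·1 + 7·1 + 4·1) = (10, 15, 15)
w2 = Aw1 = (1·10 + 5·15 + 4·15; 5·10 + 3·15 + 7·15; 4·10 + 7·15 + 4·15) = (145, 200, 205)
w3 = Aw2 = (1965, 2760, 2800)
Aw3 = (26965, 37705, 38380)
w3·Aw3 = 1965·26965 + 2760·37705 + 2800·38380 = 264516025; w3·w3 = 1965·1965 + 2760·2760 + 2800·2800 = 19318825
λ ≈ 264516025/19318825 = 13.69214

λ ≈ 13.69214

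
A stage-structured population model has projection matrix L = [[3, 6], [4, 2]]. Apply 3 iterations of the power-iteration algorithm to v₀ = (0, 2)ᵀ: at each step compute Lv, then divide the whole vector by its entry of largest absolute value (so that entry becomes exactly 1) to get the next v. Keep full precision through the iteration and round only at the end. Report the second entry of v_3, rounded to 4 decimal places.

Lv0 = (12.00000, 4.00000); divide by 12.00000 → v1 = (1.00000, 0.33333)
Lv1 = (5.00000, 4.66667); divide by 5.00000 → v2 = (1.00000, 0.93333)
Lv2 = (8.60000, 5.86667); divide by 8.60000 → v3 = (1.00000, 0.68217)
Requested entry of v3: 352/516 = 0.6822

0.6822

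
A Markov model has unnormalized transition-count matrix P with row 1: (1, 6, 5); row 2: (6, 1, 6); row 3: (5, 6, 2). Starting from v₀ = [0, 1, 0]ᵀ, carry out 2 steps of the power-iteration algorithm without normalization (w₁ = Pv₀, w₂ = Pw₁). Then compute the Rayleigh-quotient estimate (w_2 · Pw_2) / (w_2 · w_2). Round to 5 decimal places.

w1 = Pv₀ = (6, 1, 6)
w2 = Pw1 = (42, 73, 48)
Pw2 = (720, 613, 744)
w2·Pw2 = 42·720 + 73·613 + 48·744 = 110701; w2·w2 = 42·42 + 73·73 + 48·48 = 9397
λ ≈ 110701/9397 = 11.78046

λ ≈ 11.78046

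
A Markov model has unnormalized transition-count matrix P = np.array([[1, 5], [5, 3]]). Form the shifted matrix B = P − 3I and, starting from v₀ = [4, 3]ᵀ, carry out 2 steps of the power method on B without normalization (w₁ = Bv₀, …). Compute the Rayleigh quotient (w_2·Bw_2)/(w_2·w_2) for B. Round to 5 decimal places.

B = P − 3I has rows (-2, 5); (5, 0)
w1 = Bv₀ = ((-2)·4 + 5·3; 5·4 + 0·3) = (7, 20)
w2 = Bw1 = ((-2)·7 + 5·20; 5·7 + 0·20) = (86, 35)
Bw2 = (3, 430)
w2·Bw2 = 15308; w2·w2 = 8621; μ ≈ 15308/8621 = 1.77566

1.77566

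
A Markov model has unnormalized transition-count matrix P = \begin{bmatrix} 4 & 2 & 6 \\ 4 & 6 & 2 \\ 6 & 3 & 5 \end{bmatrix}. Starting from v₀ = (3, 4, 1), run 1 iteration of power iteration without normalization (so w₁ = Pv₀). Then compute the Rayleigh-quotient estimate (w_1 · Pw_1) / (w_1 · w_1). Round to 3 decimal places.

λ ≈ 12.254

w1 = Pv₀ = (26, 38, 35)
Pw1 = (390, 402, 445)
w1·Pw1 = 26·390 + 38·402 + 35·445 = 40991; w1·w1 = 26·26 + 38·38 + 35·35 = 3345
λ ≈ 40991/3345 = 12.254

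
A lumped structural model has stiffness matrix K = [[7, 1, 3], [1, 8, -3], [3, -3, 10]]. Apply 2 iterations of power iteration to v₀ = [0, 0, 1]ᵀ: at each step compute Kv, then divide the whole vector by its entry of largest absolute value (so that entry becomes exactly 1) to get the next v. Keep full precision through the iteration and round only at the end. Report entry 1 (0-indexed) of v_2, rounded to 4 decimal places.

-0.4322

Kv0 = (3.00000, -3.00000, 10.00000); divide by 10.00000 → v1 = (0.30000, -0.30000, 1.00000)
Kv1 = (4.80000, -5.10000, 11.80000); divide by 11.80000 → v2 = (0.40678, -0.43220, 1.00000)
Requested entry of v2: -51/118 = -0.4322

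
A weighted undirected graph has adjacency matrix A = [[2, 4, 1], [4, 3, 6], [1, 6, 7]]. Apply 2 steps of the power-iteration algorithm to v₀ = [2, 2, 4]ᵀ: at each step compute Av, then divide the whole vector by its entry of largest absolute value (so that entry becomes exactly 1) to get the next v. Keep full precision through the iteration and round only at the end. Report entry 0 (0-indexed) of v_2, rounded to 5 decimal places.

Av0 = (16.000000, 38.000000, 42.000000); divide by 42.000000 → v1 = (0.380952, 0.904762, 1.000000)
Av1 = (5.380952, 10.238095, 12.809524); divide by 12.809524 → v2 = (0.420074, 0.799257, 1.000000)
Requested entry of v2: 226/538 = 0.42007

0.42007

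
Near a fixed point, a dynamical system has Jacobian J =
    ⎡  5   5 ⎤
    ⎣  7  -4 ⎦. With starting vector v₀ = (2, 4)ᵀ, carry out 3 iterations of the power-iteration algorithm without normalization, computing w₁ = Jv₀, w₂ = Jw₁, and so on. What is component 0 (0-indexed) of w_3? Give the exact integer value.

1790

w1 = Jv₀ = (30, -2)
w2 = Jw1 = (140, 218)
w3 = Jw2 = (1790, 108)
The requested component of w3 is 1790.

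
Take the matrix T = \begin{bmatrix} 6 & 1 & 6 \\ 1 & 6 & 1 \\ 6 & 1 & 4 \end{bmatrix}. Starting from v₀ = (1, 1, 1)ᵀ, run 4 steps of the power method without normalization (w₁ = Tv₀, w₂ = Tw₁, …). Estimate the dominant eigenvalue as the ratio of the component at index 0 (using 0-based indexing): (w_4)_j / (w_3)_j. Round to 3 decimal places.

11.520

w1 = Tv₀ = (6·1 + 1·1 + 6·1; 1·1 + 6·1 + 1·1; 6·1 + 1·1 + 4·1) = (13, 8, 11)
w2 = Tw1 = (6·13 + 1·8 + 6·11; 1·13 + 6·8 + 1·11; 6·13 + 1·8 + 4·11) = (152, 72, 130)
w3 = Tw2 = (1764, 714, 1504)
w4 = Tw3 = (20322, 7552, 17314)
Ratio at component: 20322 / 1764 = 11.520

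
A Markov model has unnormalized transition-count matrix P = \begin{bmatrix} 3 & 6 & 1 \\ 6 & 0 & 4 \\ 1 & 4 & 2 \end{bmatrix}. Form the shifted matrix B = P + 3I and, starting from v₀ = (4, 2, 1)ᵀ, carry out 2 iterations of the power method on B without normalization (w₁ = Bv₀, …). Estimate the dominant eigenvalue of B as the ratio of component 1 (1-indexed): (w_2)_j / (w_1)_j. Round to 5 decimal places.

B = P + 3I has rows (6, 6, 1); (6, 3, 4); (1, 4, 5)
w1 = Bv₀ = (6·4 + 6·2 + 1·1; 6·4 + 3·2 + 4·1; 1·4 + 4·2 + 5·1) = (37, 34, 17)
w2 = Bw1 = (6·37 + 6·34 + 1·17; 6·37 + 3·34 + 4·17; 1·37 + 4·34 + 5·17) = (443, 392, 258)
Ratio: 443/37 = 11.97297

11.97297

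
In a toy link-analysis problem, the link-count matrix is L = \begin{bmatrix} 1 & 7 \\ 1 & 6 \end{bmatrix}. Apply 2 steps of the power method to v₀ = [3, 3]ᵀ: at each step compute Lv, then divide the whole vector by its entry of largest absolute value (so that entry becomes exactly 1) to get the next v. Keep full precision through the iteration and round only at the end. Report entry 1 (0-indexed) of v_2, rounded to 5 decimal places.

0.87719

Lv0 = (24.000000, 21.000000); divide by 24.000000 → v1 = (1.000000, 0.875000)
Lv1 = (7.125000, 6.250000); divide by 7.125000 → v2 = (1.000000, 0.877193)
Requested entry of v2: 150/171 = 0.87719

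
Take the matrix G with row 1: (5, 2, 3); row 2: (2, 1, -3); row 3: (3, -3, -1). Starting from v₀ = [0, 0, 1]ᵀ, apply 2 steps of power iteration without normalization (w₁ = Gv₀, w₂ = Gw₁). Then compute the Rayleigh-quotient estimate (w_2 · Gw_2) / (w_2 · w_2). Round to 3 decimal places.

w1 = Gv₀ = (3, -3, -1)
w2 = Gw1 = (6, 6, 19)
Gw2 = (99, -39, -19)
w2·Gw2 = 6·99 + 6·(-39) + 19·(-19) = -1; w2·w2 = 6·6 + 6·6 + 19·19 = 433
λ ≈ -1/433 = -0.002

λ ≈ -0.002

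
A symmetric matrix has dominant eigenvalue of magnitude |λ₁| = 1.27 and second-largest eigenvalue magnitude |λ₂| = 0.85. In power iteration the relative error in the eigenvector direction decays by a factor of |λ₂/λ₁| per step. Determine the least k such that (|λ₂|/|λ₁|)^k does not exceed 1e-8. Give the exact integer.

46

|λ₂/λ₁| = 0.85/1.27 = 0.66929
Need k ≥ ln(1e-8) / ln(0.66929) = -18.4207 / -0.4015 ≈ 45.876
Smallest integer k satisfying the bound: 46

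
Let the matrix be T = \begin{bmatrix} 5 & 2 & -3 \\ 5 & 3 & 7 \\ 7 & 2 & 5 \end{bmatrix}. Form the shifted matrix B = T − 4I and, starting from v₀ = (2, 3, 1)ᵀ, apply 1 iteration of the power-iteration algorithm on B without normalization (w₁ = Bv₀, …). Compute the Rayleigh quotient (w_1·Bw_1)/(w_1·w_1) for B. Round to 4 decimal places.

B = T − 4I has rows (1, 2, -3); (5, -1, 7); (7, 2, 1)
w1 = Bv₀ = (5, 14, 21)
Bw1 = (-30, 158, 84)
w1·Bw1 = 3826; w1·w1 = 662; μ ≈ 3826/662 = 5.7795

μ ≈ 5.7795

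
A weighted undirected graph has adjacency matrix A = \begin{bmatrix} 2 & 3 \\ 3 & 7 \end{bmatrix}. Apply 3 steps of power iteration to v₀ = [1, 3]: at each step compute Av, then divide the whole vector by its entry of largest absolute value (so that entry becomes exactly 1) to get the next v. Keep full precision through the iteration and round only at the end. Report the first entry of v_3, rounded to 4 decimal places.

Av0 = (11.00000, 24.00000); divide by 24.00000 → v1 = (0.45833, 1.00000)
Av1 = (3.91667, 8.37500); divide by 8.37500 → v2 = (0.46766, 1.00000)
Av2 = (3.93532, 8.40299); divide by 8.40299 → v3 = (0.46832, 1.00000)
Requested entry of v3: 791/1689 = 0.4683

0.4683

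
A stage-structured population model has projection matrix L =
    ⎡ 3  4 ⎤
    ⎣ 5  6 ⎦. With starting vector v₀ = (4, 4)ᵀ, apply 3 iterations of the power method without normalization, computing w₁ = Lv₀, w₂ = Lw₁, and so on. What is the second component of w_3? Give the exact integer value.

w1 = Lv₀ = (3·4 + 4·4; 5·4 + 6·4) = (28, 44)
w2 = Lw1 = (3·28 + 4·44; 5·28 + 6·44) = (260, 404)
w3 = Lw2 = (2396, 3724)
The requested component of w3 is 3724.

3724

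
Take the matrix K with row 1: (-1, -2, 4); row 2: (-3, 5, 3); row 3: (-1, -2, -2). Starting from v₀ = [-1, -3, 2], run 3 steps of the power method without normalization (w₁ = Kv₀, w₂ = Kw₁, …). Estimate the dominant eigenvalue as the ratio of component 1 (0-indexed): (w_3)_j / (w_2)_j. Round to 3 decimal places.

w1 = Kv₀ = (15, -6, 3)
w2 = Kw1 = (9, -66, -9)
w3 = Kw2 = (87, -384, 141)
Ratio at component: -384 / -66 = 5.818

λ ≈ 5.818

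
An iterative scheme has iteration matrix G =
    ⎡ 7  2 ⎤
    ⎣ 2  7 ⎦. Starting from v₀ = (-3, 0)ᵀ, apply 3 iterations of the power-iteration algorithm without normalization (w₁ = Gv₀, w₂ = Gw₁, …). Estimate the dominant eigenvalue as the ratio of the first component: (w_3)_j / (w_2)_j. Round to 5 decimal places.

w1 = Gv₀ = (-21, -6)
w2 = Gw1 = (-159, -84)
w3 = Gw2 = (-1281, -906)
Ratio at component: -1281 / -159 = 8.05660

8.05660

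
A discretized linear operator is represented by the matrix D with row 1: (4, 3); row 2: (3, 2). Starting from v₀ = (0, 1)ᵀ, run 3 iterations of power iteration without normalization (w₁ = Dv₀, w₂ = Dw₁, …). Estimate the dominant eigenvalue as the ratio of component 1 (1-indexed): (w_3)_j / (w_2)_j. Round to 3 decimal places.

w1 = Dv₀ = (3, 2)
w2 = Dw1 = (18, 13)
w3 = Dw2 = (111, 80)
Ratio at component: 111 / 18 = 6.167

6.167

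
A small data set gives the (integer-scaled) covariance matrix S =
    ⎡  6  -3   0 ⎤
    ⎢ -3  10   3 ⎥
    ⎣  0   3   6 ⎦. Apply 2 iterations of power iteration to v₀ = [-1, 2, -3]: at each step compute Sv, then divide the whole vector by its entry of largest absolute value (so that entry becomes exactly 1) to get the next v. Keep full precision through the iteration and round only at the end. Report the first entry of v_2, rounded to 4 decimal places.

-0.8143

Sv0 = (-12.00000, 14.00000, -12.00000); divide by 14.00000 → v1 = (-0.85714, 1.00000, -0.85714)
Sv1 = (-8.14286, 10.00000, -2.14286); divide by 10.00000 → v2 = (-0.81429, 1.00000, -0.21429)
Requested entry of v2: -114/140 = -0.8143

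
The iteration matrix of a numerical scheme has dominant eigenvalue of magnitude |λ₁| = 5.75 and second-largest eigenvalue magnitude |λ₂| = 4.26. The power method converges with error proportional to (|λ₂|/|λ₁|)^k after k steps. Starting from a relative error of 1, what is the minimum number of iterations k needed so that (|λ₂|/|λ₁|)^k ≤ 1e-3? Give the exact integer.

24

|λ₂/λ₁| = 4.26/5.75 = 0.74087
Need k ≥ ln(1e-3) / ln(0.74087) = -6.9078 / -0.2999 ≈ 23.031
Smallest integer k satisfying the bound: 24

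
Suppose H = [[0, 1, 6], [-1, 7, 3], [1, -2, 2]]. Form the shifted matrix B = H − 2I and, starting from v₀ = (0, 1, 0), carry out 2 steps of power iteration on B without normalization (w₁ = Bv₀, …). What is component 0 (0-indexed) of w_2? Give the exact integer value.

-9

B = H − 2I has rows (-2, 1, 6); (-1, 5, 3); (1, -2, 0)
w1 = Bv₀ = (1, 5, -2)
w2 = Bw1 = (-9, 18, -9)
Requested component of w2: -9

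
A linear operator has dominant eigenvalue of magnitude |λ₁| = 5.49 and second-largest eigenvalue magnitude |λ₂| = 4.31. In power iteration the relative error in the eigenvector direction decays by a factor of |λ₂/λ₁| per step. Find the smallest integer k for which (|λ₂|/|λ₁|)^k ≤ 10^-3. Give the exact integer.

29

|λ₂/λ₁| = 4.31/5.49 = 0.78506
Need k ≥ ln(10^-3) / ln(0.78506) = -6.9078 / -0.2420 ≈ 28.546
Smallest integer k satisfying the bound: 29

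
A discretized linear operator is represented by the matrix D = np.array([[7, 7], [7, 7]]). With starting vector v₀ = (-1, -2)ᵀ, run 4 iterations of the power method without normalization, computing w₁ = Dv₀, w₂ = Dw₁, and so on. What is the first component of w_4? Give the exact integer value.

w1 = Dv₀ = (-21, -21)
w2 = Dw1 = (-294, -294)
w3 = Dw2 = (-4116, -4116)
w4 = Dw3 = (-57624, -57624)
The requested component of w4 is -57624.

-57624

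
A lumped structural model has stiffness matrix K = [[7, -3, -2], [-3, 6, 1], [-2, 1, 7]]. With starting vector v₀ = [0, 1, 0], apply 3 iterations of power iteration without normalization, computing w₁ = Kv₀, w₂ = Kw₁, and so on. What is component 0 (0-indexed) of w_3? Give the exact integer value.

w1 = Kv₀ = (7·0 + (-3)·1 + (-2)·0; (-3)·0 + 6·1 + 1·0; (-2)·0 + 1·1 + 7·0) = (-3, 6, 1)
w2 = Kw1 = (7·(-3) + (-3)·6 + (-2)·1; (-3)·(-3) + 6·6 + 1·1; (-2)·(-3) + 1·6 + 7·1) = (-41, 46, 19)
w3 = Kw2 = (-463, 418, 261)
The requested component of w3 is -463.

-463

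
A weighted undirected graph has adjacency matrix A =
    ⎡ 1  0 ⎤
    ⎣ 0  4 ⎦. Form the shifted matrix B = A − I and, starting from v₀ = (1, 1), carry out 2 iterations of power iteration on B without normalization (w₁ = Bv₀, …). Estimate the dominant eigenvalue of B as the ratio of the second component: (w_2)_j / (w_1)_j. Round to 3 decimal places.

3.000

B = A − I has rows (0, 0); (0, 3)
w1 = Bv₀ = (0, 3)
w2 = Bw1 = (0, 9)
Ratio: 9/3 = 3.000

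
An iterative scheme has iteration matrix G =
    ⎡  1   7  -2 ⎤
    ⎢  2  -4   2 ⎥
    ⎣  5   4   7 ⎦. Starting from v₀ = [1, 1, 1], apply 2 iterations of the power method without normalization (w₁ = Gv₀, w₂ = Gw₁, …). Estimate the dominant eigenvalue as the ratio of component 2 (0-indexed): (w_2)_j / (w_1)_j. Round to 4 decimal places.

λ ≈ 8.8750

w1 = Gv₀ = (6, 0, 16)
w2 = Gw1 = (-26, 44, 142)
Ratio at component: 142 / 16 = 8.8750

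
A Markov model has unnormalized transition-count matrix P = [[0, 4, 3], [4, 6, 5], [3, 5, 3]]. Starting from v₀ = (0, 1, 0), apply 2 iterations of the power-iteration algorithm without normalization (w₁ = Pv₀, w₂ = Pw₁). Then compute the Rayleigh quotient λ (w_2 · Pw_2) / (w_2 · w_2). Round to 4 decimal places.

w1 = Pv₀ = (0·0 + 4·1 + 3·0; 4·0 + 6·1 + 5·0; 3·0 + 5·1 + 3·0) = (4, 6, 5)
w2 = Pw1 = (0·4 + 4·6 + 3·5; 4·4 + 6·6 + 5·5; 3·4 + 5·6 + 3·5) = (39, 77, 57)
Pw2 = (479, 903, 673)
w2·Pw2 = 39·479 + 77·903 + 57·673 = 126573; w2·w2 = 39·39 + 77·77 + 57·57 = 10699
λ ≈ 126573/10699 = 11.8304

λ ≈ 11.8304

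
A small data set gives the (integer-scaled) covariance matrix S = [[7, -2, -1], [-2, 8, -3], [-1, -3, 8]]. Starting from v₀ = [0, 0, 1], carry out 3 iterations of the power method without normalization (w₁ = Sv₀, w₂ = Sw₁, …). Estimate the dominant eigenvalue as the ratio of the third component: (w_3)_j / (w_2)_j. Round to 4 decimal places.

w1 = Sv₀ = (7·0 + (-2)·0 + (-1)·1; (-2)·0 + 8·0 + (-3)·1; (-1)·0 + (-3)·0 + 8·1) = (-1, -3, 8)
w2 = Sw1 = (7·(-1) + (-2)·(-3) + (-1)·8; (-2)·(-1) + 8·(-3) + (-3)·8; (-1)·(-1) + (-3)·(-3) + 8·8) = (-9, -46, 74)
w3 = Sw2 = (-45, -572, 739)
Ratio at component: 739 / 74 = 9.9865

9.9865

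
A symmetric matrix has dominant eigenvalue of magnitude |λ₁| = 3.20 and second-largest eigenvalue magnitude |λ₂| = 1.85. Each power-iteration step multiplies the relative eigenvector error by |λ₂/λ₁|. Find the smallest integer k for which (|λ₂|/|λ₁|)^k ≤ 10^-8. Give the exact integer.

|λ₂/λ₁| = 1.85/3.20 = 0.57813
Need k ≥ ln(10^-8) / ln(0.57813) = -18.4207 / -0.5480 ≈ 33.617
Smallest integer k satisfying the bound: 34

34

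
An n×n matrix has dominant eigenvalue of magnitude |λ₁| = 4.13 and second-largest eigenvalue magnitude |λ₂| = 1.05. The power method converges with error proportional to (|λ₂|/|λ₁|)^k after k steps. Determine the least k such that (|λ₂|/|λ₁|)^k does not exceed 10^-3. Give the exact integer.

6

|λ₂/λ₁| = 1.05/4.13 = 0.25424
Need k ≥ ln(10^-3) / ln(0.25424) = -6.9078 / -1.3695 ≈ 5.044
Smallest integer k satisfying the bound: 6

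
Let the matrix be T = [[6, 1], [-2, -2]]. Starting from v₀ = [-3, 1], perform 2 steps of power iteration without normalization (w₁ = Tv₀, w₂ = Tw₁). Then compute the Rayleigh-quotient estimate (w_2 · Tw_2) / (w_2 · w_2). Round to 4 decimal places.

w1 = Tv₀ = (6·(-3) + 1·1; (-2)·(-3) + (-2)·1) = (-17, 4)
w2 = Tw1 = (6·(-17) + 1·4; (-2)·(-17) + (-2)·4) = (-98, 26)
Tw2 = (-562, 144)
w2·Tw2 = (-98)·(-562) + 26·144 = 58820; w2·w2 = (-98)·(-98) + 26·26 = 10280
λ ≈ 58820/10280 = 5.7218

5.7218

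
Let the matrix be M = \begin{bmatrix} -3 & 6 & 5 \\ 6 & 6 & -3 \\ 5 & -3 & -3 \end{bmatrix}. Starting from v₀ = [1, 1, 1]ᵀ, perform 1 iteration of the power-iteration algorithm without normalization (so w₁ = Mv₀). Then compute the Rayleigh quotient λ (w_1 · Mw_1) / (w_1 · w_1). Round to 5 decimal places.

w1 = Mv₀ = (8, 9, -1)
Mw1 = (25, 105, 16)
w1·Mw1 = 8·25 + 9·105 + (-1)·16 = 1129; w1·w1 = 8·8 + 9·9 + (-1)·(-1) = 146
λ ≈ 1129/146 = 7.73288

λ ≈ 7.73288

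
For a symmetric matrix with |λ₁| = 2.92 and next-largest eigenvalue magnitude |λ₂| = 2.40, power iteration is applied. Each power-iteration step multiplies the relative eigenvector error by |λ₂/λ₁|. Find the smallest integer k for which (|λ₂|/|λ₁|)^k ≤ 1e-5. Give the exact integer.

59

|λ₂/λ₁| = 2.40/2.92 = 0.82192
Need k ≥ ln(1e-5) / ln(0.82192) = -11.5129 / -0.1961 ≈ 58.705
Smallest integer k satisfying the bound: 59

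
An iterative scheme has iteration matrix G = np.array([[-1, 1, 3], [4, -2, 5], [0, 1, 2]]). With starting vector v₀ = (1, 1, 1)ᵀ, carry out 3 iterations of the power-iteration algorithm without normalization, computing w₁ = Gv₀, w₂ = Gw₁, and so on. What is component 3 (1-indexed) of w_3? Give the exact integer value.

w1 = Gv₀ = ((-1)·1 + 1·1 + 3·1; 4·1 + (-2)·1 + 5·1; 0·1 + 1·1 + 2·1) = (3, 7, 3)
w2 = Gw1 = ((-1)·3 + 1·7 + 3·3; 4·3 + (-2)·7 + 5·3; 0·3 + 1·7 + 2·3) = (13, 13, 13)
w3 = Gw2 = (39, 91, 39)
The requested component of w3 is 39.

39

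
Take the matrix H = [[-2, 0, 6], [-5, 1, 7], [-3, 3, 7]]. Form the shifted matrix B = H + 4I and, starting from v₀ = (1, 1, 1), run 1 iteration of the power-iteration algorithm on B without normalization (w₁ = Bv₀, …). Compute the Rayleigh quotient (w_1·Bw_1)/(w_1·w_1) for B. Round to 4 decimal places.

B = H + 4I has rows (2, 0, 6); (-5, 5, 7); (-3, 3, 11)
w1 = Bv₀ = (8, 7, 11)
Bw1 = (82, 72, 118)
w1·Bw1 = 2458; w1·w1 = 234; μ ≈ 2458/234 = 10.5043

10.5043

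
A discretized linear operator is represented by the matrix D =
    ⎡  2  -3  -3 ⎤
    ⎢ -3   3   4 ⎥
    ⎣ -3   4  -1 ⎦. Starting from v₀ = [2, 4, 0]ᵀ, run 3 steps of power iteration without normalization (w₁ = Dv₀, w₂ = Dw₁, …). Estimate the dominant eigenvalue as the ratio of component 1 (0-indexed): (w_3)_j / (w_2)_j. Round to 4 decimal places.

w1 = Dv₀ = (-8, 6, 10)
w2 = Dw1 = (-64, 82, 38)
w3 = Dw2 = (-488, 590, 482)
Ratio at component: 590 / 82 = 7.1951

7.1951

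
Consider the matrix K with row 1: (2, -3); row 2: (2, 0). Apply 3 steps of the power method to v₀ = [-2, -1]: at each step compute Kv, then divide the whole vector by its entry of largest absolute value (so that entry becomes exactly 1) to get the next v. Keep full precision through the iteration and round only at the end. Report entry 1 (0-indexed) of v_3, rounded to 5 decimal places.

Kv0 = (-1.000000, -4.000000); divide by -4.000000 → v1 = (0.250000, 1.000000)
Kv1 = (-2.500000, 0.500000); divide by -2.500000 → v2 = (1.000000, -0.200000)
Kv2 = (2.600000, 2.000000); divide by 2.600000 → v3 = (1.000000, 0.769231)
Requested entry of v3: 20/26 = 0.76923

0.76923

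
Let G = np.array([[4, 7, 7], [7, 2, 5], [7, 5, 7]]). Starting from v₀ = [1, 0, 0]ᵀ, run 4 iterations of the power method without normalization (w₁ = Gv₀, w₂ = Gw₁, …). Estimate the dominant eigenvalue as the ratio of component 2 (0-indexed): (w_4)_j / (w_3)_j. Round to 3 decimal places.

17.174

w1 = Gv₀ = (4, 7, 7)
w2 = Gw1 = (114, 77, 112)
w3 = Gw2 = (1779, 1512, 1967)
w4 = Gw3 = (31469, 25312, 33782)
Ratio at component: 33782 / 1967 = 17.174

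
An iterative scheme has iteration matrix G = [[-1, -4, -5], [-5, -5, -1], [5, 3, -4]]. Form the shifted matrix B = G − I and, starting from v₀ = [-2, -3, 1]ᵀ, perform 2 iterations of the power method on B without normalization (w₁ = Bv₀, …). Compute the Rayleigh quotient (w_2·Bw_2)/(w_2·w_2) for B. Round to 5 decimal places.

μ ≈ -6.48841

B = G − I has rows (-2, -4, -5); (-5, -6, -1); (5, 3, -5)
w1 = Bv₀ = ((-2)·(-2) + (-4)·(-3) + (-5)·1; (-5)·(-2) + (-6)·(-3) + (-1)·1; 5·(-2) + 3·(-3) + (-5)·1) = (11, 27, -24)
w2 = Bw1 = ((-2)·11 + (-4)·27 + (-5)·(-24); (-5)·11 + (-6)·27 + (-1)·(-24); 5·11 + 3·27 + (-5)·(-24)) = (-10, -193, 256)
Bw2 = (-488, 952, -1909)
w2·Bw2 = -667560; w2·w2 = 102885; μ ≈ -667560/102885 = -6.48841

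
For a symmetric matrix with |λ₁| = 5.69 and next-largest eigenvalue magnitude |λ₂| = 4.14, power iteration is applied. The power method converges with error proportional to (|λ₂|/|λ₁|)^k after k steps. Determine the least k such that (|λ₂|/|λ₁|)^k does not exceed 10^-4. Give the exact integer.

29

|λ₂/λ₁| = 4.14/5.69 = 0.72759
Need k ≥ ln(10^-4) / ln(0.72759) = -9.2103 / -0.3180 ≈ 28.962
Smallest integer k satisfying the bound: 29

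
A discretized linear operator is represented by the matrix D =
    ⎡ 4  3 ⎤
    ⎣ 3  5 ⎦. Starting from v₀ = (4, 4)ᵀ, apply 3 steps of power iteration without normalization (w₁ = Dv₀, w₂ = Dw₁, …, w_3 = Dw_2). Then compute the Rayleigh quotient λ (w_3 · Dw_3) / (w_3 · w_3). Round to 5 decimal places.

7.54138

w1 = Dv₀ = (28, 32)
w2 = Dw1 = (208, 244)
w3 = Dw2 = (1564, 1844)
Dw3 = (11788, 13912)
w3·Dw3 = 1564·11788 + 1844·13912 = 44090160; w3·w3 = 1564·1564 + 1844·1844 = 5846432
λ ≈ 44090160/5846432 = 7.54138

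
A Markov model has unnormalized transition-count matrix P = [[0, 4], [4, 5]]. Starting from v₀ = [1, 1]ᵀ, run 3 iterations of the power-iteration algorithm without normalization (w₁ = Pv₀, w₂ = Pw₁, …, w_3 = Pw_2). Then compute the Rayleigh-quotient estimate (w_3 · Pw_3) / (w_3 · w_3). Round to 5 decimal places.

w1 = Pv₀ = (4, 9)
w2 = Pw1 = (36, 61)
w3 = Pw2 = (244, 449)
Pw3 = (1796, 3221)
w3·Pw3 = 244·1796 + 449·3221 = 1884453; w3·w3 = 244·244 + 449·449 = 261137
λ ≈ 1884453/261137 = 7.21634

λ ≈ 7.21634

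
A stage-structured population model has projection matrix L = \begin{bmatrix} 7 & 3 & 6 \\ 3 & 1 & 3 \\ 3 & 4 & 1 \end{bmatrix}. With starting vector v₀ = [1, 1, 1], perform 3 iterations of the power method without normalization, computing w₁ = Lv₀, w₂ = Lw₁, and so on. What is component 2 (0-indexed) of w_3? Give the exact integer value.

w1 = Lv₀ = (7·1 + 3·1 + 6·1; 3·1 + 1·1 + 3·1; 3·1 + 4·1 + 1·1) = (16, 7, 8)
w2 = Lw1 = (7·16 + 3·7 + 6·8; 3·16 + 1·7 + 3·8; 3·16 + 4·7 + 1·8) = (181, 79, 84)
w3 = Lw2 = (2008, 874, 943)
The requested component of w3 is 943.

943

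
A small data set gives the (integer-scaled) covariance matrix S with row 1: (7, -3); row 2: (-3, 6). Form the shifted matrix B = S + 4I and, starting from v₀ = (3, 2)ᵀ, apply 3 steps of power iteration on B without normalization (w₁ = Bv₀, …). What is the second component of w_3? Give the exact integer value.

B = S + 4I has rows (11, -3); (-3, 10)
w1 = Bv₀ = (27, 11)
w2 = Bw1 = (264, 29)
w3 = Bw2 = (2817, -502)
Requested component of w3: -502

-502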